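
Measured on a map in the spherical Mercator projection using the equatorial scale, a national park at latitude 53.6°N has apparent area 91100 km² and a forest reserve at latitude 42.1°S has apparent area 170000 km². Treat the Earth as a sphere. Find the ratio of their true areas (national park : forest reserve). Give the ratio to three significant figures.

Since Mercator area scale is 1/cos²φ, the true area equals the apparent area multiplied by cos²φ.
True area of national park: 91100 × cos²(53.6°) = 91100 × 0.3521 = 32080 km².
True area of forest reserve: 170000 × cos²(42.1°) = 170000 × 0.5505 = 93590 km².
Ratio = 32080 / 93590 ≈ 0.343.

0.343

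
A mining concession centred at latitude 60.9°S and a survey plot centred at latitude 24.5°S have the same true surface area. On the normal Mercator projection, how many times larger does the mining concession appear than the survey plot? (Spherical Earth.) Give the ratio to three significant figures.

Mercator is conformal with k = sec φ, so areal scale = k² = sec²φ.
At 60.9°: sec²(60.9°) = 1/0.4863² = 4.228.
At 24.5°: sec²(24.5°) = 1/0.9100² = 1.208.
Ratio = 4.228/1.208 = cos²(24.5°)/cos²(60.9°) ≈ 3.50.

3.50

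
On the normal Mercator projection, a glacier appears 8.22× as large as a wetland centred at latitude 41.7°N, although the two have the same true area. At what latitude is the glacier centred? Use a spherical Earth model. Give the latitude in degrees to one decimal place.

On Mercator, (apparent₁)/(apparent₂) = sec²φ₁ / sec²φ₂ when true areas are equal.
cos²φ₂ / cos²φ₁ = 8.22  ⇒  cos φ₁ = cos 41.7° / √8.22 = 0.7466/2.867 = 0.2604.
φ₁ = arccos(0.2604) ≈ 74.9°.

74.9°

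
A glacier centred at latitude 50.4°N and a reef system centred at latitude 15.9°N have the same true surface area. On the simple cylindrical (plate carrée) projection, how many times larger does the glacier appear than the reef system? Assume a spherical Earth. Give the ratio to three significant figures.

1.51

Plate carrée maps x = Rλ, y = Rφ. The meridian scale is h = 1 and the parallel scale is k = 1/cos φ = sec φ.
Areal scale at 50.4°: h·k = 1.000 × 1.569 = 1.569.
Areal scale at 15.9°: h·k = 1.000 × 1.040 = 1.040.
Ratio = 1.569/1.040 ≈ 1.51.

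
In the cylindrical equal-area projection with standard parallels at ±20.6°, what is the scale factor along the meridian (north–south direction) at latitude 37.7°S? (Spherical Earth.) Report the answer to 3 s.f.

0.845

For cylindrical equal-area with standard parallel φ₀, h = cos φ / cos φ₀ and k = cos φ₀ / cos φ, so h·k = 1.
h = cos 37.7° / cos 20.6° = 0.7912/0.9361 = 0.8453.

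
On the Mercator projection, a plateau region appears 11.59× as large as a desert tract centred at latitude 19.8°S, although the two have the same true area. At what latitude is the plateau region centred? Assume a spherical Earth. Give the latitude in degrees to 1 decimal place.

74.0°

For equal true areas on Mercator, apparent areas scale as sec²φ, so the ratio is cos²φ₂ / cos²φ₁.
cos²φ₂ / cos²φ₁ = 11.59  ⇒  cos φ₁ = cos 19.8° / √11.59 = 0.9409/3.404 = 0.2764.
φ₁ = arccos(0.2764) ≈ 74.0°.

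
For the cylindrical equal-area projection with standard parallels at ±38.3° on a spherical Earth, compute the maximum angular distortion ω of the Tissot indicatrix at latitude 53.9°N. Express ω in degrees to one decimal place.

A cylindrical equal-area projection with standard parallel φ₀ has meridian scale h = cos φ / cos φ₀ and parallel scale k = cos φ₀ / cos φ (so areas are preserved, h·k = 1).
At 53.9°: h = 0.7508, k = 1.332; principal scales a = 1.332, b = 0.7508.
sin(ω/2) = (a − b)/(a + b) = 0.5812/2.083 = 0.2790, so ω = 2 arcsin(0.2790) ≈ 32.4°.

32.4°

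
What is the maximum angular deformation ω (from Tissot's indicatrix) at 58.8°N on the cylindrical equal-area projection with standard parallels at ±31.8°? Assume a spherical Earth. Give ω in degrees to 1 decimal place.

For cylindrical equal-area with standard parallel φ₀, h = cos φ / cos φ₀ and k = cos φ₀ / cos φ, so h·k = 1.
At 58.8°: h = 0.6095, k = 1.641; principal scales a = 1.641, b = 0.6095.
sin(ω/2) = (a − b)/(a + b) = 1.031/2.250 = 0.4582, so ω = 2 arcsin(0.4582) ≈ 54.5°.

54.5°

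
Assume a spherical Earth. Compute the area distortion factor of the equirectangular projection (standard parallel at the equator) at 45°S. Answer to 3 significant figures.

1.41

Plate carrée maps x = Rλ, y = Rφ. The meridian scale is h = 1 and the parallel scale is k = 1/cos φ = sec φ.
Areal scale = h·k = 1 × sec φ; at 45°, h = 1.000, k = 1.414, so h·k = 1.414.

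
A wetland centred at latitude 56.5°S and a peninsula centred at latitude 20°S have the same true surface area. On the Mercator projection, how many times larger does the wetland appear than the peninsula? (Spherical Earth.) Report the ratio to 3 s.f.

2.90

Mercator areal scale is sec²φ.
At 56.5°: sec²(56.5°) = 1/0.5519² = 3.283.
At 20°: sec²(20°) = 1/0.9397² = 1.132.
Ratio = 3.283/1.132 = cos²(20°)/cos²(56.5°) ≈ 2.90.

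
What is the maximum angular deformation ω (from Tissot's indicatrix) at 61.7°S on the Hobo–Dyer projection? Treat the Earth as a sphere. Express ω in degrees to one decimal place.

The Hobo–Dyer projection is cylindrical equal-area with φ₀ = 37.5°. A cylindrical equal-area projection with standard parallel φ₀ has meridian scale h = cos φ / cos φ₀ and parallel scale k = cos φ₀ / cos φ (so areas are preserved, h·k = 1).
At 61.7°: h = 0.5976, k = 1.673; principal scales a = 1.673, b = 0.5976.
sin(ω/2) = (a − b)/(a + b) = 1.076/2.271 = 0.4737, so ω = 2 arcsin(0.4737) ≈ 56.6°.

56.6°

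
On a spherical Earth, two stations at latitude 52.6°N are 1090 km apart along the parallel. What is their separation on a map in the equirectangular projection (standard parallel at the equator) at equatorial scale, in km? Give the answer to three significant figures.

1790 km

Plate carrée maps x = Rλ, y = Rφ. The meridian scale is h = 1 and the parallel scale is k = 1/cos φ = sec φ.
Along the parallel, k = sec 52.6° = 1/0.6074 = 1.646.
Map distance = 1090 × 1.646 ≈ 1790 km.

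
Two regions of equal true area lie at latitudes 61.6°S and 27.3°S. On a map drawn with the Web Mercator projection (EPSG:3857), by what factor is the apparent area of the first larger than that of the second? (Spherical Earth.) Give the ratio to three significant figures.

Mercator areal scale is sec²φ.
At 61.6°: sec²(61.6°) = 1/0.4756² = 4.421.
At 27.3°: sec²(27.3°) = 1/0.8886² = 1.266.
Ratio = 4.421/1.266 = cos²(27.3°)/cos²(61.6°) ≈ 3.49.

3.49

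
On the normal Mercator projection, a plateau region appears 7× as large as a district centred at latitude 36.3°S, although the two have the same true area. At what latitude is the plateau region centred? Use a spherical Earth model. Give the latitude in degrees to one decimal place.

72.3°

On Mercator, (apparent₁)/(apparent₂) = sec²φ₁ / sec²φ₂ when true areas are equal.
cos²φ₂ / cos²φ₁ = 7  ⇒  cos φ₁ = cos 36.3° / √7 = 0.8059/2.646 = 0.3046.
φ₁ = arccos(0.3046) ≈ 72.3°.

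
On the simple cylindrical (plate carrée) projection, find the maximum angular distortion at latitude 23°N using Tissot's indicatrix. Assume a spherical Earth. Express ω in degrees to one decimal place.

For the equirectangular projection with φ₀ = 0 (plate carrée), h = 1 along meridians and k = sec φ along parallels.
At 23°: h = 1.000, k = 1.086; principal scales a = 1.086, b = 1.000.
sin(ω/2) = (a − b)/(a + b) = 0.08636/2.086 = 0.04139, so ω = 2 arcsin(0.04139) ≈ 4.7°.

4.7°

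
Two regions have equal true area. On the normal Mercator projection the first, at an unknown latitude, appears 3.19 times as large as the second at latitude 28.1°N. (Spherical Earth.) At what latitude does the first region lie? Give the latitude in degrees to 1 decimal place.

On Mercator, (apparent₁)/(apparent₂) = sec²φ₁ / sec²φ₂ when true areas are equal.
cos²φ₂ / cos²φ₁ = 3.19  ⇒  cos φ₁ = cos 28.1° / √3.19 = 0.8821/1.786 = 0.4939.
φ₁ = arccos(0.4939) ≈ 60.4°.

60.4°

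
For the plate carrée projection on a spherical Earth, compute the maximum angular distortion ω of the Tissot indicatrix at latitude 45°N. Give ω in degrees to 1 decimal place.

19.8°

Plate carrée maps x = Rλ, y = Rφ. The meridian scale is h = 1 and the parallel scale is k = 1/cos φ = sec φ.
At 45°: h = 1.000, k = 1.414; principal scales a = 1.414, b = 1.000.
sin(ω/2) = (a − b)/(a + b) = 0.4142/2.414 = 0.1716, so ω = 2 arcsin(0.1716) ≈ 19.8°.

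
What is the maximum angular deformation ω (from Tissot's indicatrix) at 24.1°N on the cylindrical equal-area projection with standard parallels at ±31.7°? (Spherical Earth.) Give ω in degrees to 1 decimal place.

Cylindrical equal-area (φ₀ = 31.7°): h = cos φ / cos 31.7° along meridians, k = cos 31.7° / cos φ along parallels; h·k = 1.
At 24.1°: h = 1.073, k = 0.9321; principal scales a = 1.073, b = 0.9321.
sin(ω/2) = (a − b)/(a + b) = 0.1408/2.005 = 0.07025, so ω = 2 arcsin(0.07025) ≈ 8.1°.

8.1°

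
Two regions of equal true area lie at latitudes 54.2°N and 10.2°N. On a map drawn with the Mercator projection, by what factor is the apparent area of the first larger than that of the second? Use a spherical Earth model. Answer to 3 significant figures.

2.83

Mercator areal scale is sec²φ.
At 54.2°: sec²(54.2°) = 1/0.5850² = 2.922.
At 10.2°: sec²(10.2°) = 1/0.9842² = 1.032.
Ratio = 2.922/1.032 = cos²(10.2°)/cos²(54.2°) ≈ 2.83.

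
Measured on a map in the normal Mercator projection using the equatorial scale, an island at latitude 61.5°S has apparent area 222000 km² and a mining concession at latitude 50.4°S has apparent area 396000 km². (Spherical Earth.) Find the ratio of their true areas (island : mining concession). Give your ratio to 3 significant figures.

Since Mercator area scale is 1/cos²φ, the true area equals the apparent area multiplied by cos²φ.
True area of island: 222000 × cos²(61.5°) = 222000 × 0.2277 = 50550 km².
True area of mining concession: 396000 × cos²(50.4°) = 396000 × 0.4063 = 160900 km².
Ratio = 50550 / 160900 ≈ 0.314.

0.314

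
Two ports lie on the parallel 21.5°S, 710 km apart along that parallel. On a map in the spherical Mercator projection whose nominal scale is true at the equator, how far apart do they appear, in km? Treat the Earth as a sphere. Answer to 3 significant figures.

Mercator is conformal, so the point scale is isotropic: h = k = sec φ = 1/cos φ.
Along the parallel, k = sec 21.5° = 1/0.9304 = 1.075.
Map distance = 710 × 1.075 ≈ 763 km.

763 km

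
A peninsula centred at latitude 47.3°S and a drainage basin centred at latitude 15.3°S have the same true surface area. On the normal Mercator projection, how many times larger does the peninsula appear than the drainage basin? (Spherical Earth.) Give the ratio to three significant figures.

Mercator areal scale is sec²φ.
At 47.3°: sec²(47.3°) = 1/0.6782² = 2.174.
At 15.3°: sec²(15.3°) = 1/0.9646² = 1.075.
Ratio = 2.174/1.075 = cos²(15.3°)/cos²(47.3°) ≈ 2.02.

2.02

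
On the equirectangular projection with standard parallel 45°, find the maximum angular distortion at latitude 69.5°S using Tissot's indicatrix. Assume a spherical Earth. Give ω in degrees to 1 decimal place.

With standard parallel φ₀ = 45°, the equirectangular projection gives x = Rλ cos φ₀, y = Rφ, so h = 1 and k = cos 45° / cos φ.
At 69.5°: h = 1.000, k = 2.019; principal scales a = 2.019, b = 1.000.
sin(ω/2) = (a − b)/(a + b) = 1.019/3.019 = 0.3376, so ω = 2 arcsin(0.3376) ≈ 39.5°.

39.5°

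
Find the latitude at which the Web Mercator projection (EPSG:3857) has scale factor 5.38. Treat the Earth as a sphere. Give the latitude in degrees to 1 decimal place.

79.3°

Mercator scale is k = sec φ = 1/cos φ.
1/cos φ = 5.38  ⇒  cos φ = 0.1859  ⇒  φ = arccos(0.1859) ≈ 79.3°.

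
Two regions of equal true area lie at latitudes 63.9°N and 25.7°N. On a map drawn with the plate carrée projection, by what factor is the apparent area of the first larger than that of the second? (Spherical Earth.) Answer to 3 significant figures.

2.05

For the equirectangular projection with φ₀ = 0 (plate carrée), h = 1 along meridians and k = sec φ along parallels.
Areal scale at 63.9°: h·k = 1.000 × 2.273 = 2.273.
Areal scale at 25.7°: h·k = 1.000 × 1.110 = 1.110.
Ratio = 2.273/1.110 ≈ 2.05.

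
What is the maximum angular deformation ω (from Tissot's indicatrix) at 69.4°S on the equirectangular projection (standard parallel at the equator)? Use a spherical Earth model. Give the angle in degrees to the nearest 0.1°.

Plate carrée maps x = Rλ, y = Rφ. The meridian scale is h = 1 and the parallel scale is k = 1/cos φ = sec φ.
At 69.4°: h = 1.000, k = 2.842; principal scales a = 2.842, b = 1.000.
sin(ω/2) = (a − b)/(a + b) = 1.842/3.842 = 0.4795, so ω = 2 arcsin(0.4795) ≈ 57.3°.

57.3°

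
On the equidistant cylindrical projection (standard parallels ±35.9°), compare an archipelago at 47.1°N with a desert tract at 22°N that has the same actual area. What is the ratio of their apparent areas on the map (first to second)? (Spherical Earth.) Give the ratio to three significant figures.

With standard parallel φ₀ = 35.9°, the equirectangular projection gives x = Rλ cos φ₀, y = Rφ, so h = 1 and k = cos 35.9° / cos φ.
Areal scale at 47.1°: h·k = 1.000 × 1.190 = 1.190.
Areal scale at 22°: h·k = 1.000 × 0.8737 = 0.8737.
Ratio = 1.190/0.8737 ≈ 1.36.

1.36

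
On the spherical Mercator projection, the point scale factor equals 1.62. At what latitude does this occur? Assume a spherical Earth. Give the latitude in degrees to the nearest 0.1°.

Mercator scale is k = sec φ = 1/cos φ.
1/cos φ = 1.62  ⇒  cos φ = 0.6173  ⇒  φ = arccos(0.6173) ≈ 51.9°.

51.9°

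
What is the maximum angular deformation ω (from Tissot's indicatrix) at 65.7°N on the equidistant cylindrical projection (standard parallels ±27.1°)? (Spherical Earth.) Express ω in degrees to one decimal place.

43.2°

With standard parallel φ₀ = 27.1°, the equirectangular projection gives x = Rλ cos φ₀, y = Rφ, so h = 1 and k = cos 27.1° / cos φ.
At 65.7°: h = 1.000, k = 2.163; principal scales a = 2.163, b = 1.000.
sin(ω/2) = (a − b)/(a + b) = 1.163/3.163 = 0.3677, so ω = 2 arcsin(0.3677) ≈ 43.2°.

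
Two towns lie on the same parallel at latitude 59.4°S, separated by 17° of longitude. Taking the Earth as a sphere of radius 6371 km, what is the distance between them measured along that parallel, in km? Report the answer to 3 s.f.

962 km

Arc length along a parallel = R cos φ · Δλ (with Δλ in radians).
= 6371 × cos 59.4° × (17° × π/180) = 6371 × 0.5090 × 0.2967 ≈ 962 km.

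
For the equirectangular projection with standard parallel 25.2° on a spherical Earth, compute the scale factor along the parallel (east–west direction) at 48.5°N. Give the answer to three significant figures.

1.37

In the equirectangular projection with standard parallel φ₀ = 25.2° (x = Rλ cos φ₀, y = Rφ), meridians are true-scale (h = 1) and the parallel scale is k = cos φ₀ / cos φ.
k = cos 25.2° / cos 48.5° = 0.9048/0.6626 = 1.366.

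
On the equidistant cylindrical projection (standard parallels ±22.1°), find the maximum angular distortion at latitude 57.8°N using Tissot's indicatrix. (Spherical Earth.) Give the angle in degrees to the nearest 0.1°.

31.3°

The equidistant cylindrical projection with φ₀ = 22.1° has h = 1 (meridians true) and k = cos φ₀ / cos φ along parallels.
At 57.8°: h = 1.000, k = 1.739; principal scales a = 1.739, b = 1.000.
sin(ω/2) = (a − b)/(a + b) = 0.7387/2.739 = 0.2697, so ω = 2 arcsin(0.2697) ≈ 31.3°.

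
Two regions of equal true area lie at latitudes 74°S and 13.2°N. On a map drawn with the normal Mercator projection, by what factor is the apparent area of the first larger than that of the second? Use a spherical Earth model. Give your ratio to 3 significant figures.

12.5

Mercator is conformal with k = sec φ, so areal scale = k² = sec²φ.
At 74°: sec²(74°) = 1/0.2756² = 13.16.
At 13.2°: sec²(13.2°) = 1/0.9736² = 1.055.
Ratio = 13.16/1.055 = cos²(13.2°)/cos²(74°) ≈ 12.5.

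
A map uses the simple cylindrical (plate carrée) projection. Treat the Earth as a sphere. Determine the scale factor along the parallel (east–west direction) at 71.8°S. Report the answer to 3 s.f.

3.20

Plate carrée maps x = Rλ, y = Rφ. The meridian scale is h = 1 and the parallel scale is k = 1/cos φ = sec φ.
k = 1/cos 71.8° = 1/0.3123 = 3.202.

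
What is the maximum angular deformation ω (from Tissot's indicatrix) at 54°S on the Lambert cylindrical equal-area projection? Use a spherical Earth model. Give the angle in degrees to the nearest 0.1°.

58.2°

The Lambert cylindrical equal-area projection is the cylindrical equal-area projection with its standard parallel at the equator (φ₀ = 0). Cylindrical equal-area (φ₀ = 0°): h = cos φ / cos 0° along meridians, k = cos 0° / cos φ along parallels; h·k = 1.
At 54°: h = 0.5878, k = 1.701; principal scales a = 1.701, b = 0.5878.
sin(ω/2) = (a − b)/(a + b) = 1.114/2.289 = 0.4864, so ω = 2 arcsin(0.4864) ≈ 58.2°.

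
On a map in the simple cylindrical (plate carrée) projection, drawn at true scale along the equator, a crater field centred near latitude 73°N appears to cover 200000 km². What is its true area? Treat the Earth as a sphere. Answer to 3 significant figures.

Plate carrée maps x = Rλ, y = Rφ. The meridian scale is h = 1 and the parallel scale is k = 1/cos φ = sec φ.
Areal scale = h·k = 1 × sec φ; at 73°, h = 1.000, k = 3.420, so h·k = 3.420.
True area = apparent / (areal scale) = 200000 / 3.420 ≈ 58500 km².

58500 km²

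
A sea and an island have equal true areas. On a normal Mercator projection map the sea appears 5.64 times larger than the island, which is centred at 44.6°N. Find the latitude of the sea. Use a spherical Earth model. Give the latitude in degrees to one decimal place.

72.6°

For equal true areas on Mercator, apparent areas scale as sec²φ, so the ratio is cos²φ₂ / cos²φ₁.
cos²φ₂ / cos²φ₁ = 5.64  ⇒  cos φ₁ = cos 44.6° / √5.64 = 0.7120/2.375 = 0.2998.
φ₁ = arccos(0.2998) ≈ 72.6°.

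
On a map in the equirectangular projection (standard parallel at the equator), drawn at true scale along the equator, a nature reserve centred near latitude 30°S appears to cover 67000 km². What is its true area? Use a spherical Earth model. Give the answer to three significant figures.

58000 km²

Plate carrée maps x = Rλ, y = Rφ. The meridian scale is h = 1 and the parallel scale is k = 1/cos φ = sec φ.
Areal scale = h·k = 1 × sec φ; at 30°, h = 1.000, k = 1.155, so h·k = 1.155.
True area = apparent / (areal scale) = 67000 / 1.155 ≈ 58000 km².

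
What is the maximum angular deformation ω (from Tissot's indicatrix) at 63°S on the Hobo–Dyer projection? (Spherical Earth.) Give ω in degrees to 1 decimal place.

The Hobo–Dyer projection is cylindrical equal-area with φ₀ = 37.5°. A cylindrical equal-area projection with standard parallel φ₀ has meridian scale h = cos φ / cos φ₀ and parallel scale k = cos φ₀ / cos φ (so areas are preserved, h·k = 1).
At 63°: h = 0.5722, k = 1.748; principal scales a = 1.748, b = 0.5722.
sin(ω/2) = (a − b)/(a + b) = 1.175/2.320 = 0.5066, so ω = 2 arcsin(0.5066) ≈ 60.9°.

60.9°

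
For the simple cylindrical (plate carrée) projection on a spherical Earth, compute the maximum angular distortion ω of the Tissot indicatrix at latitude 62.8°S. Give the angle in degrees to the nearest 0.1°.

43.8°

For the equirectangular projection with φ₀ = 0 (plate carrée), h = 1 along meridians and k = sec φ along parallels.
At 62.8°: h = 1.000, k = 2.188; principal scales a = 2.188, b = 1.000.
sin(ω/2) = (a − b)/(a + b) = 1.188/3.188 = 0.3726, so ω = 2 arcsin(0.3726) ≈ 43.8°.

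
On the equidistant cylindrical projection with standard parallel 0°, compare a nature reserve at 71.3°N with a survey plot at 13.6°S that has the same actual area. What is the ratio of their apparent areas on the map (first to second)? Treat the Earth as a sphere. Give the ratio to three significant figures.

3.03

Plate carrée maps x = Rλ, y = Rφ. The meridian scale is h = 1 and the parallel scale is k = 1/cos φ = sec φ.
Areal scale at 71.3°: h·k = 1.000 × 3.119 = 3.119.
Areal scale at 13.6°: h·k = 1.000 × 1.029 = 1.029.
Ratio = 3.119/1.029 ≈ 3.03.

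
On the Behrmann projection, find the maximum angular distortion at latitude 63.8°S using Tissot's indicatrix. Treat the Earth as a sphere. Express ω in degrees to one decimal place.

71.9°

Behrmann is a cylindrical equal-area projection with standard parallels at ±30°. Cylindrical equal-area (φ₀ = 30°): h = cos φ / cos 30° along meridians, k = cos 30° / cos φ along parallels; h·k = 1.
At 63.8°: h = 0.5098, k = 1.962; principal scales a = 1.962, b = 0.5098.
sin(ω/2) = (a − b)/(a + b) = 1.452/2.471 = 0.5874, so ω = 2 arcsin(0.5874) ≈ 71.9°.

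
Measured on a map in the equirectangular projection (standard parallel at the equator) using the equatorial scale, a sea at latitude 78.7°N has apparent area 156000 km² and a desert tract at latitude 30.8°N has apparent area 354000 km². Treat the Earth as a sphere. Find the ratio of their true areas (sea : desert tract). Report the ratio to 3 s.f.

On the plate carrée, areal scale = h·k = 1 × sec φ, so true area = apparent × cos φ.
True area of sea: 156000 × cos(78.7°) = 156000 × 0.1959 = 30570 km².
True area of desert tract: 354000 × cos(30.8°) = 354000 × 0.8590 = 304100 km².
Ratio = 30570 / 304100 ≈ 0.101.

0.101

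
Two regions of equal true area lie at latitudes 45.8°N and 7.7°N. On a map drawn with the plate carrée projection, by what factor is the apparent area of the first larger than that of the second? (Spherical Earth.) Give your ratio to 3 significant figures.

In the plate carrée (x = Rλ, y = Rφ), meridians are true-scale (h = 1) and parallels are stretched by k = sec φ.
Areal scale at 45.8°: h·k = 1.000 × 1.434 = 1.434.
Areal scale at 7.7°: h·k = 1.000 × 1.009 = 1.009.
Ratio = 1.434/1.009 ≈ 1.42.

1.42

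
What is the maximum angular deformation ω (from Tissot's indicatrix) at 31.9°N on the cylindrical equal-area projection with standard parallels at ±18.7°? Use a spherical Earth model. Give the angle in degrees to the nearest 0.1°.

12.5°

A cylindrical equal-area projection with standard parallel φ₀ has meridian scale h = cos φ / cos φ₀ and parallel scale k = cos φ₀ / cos φ (so areas are preserved, h·k = 1).
At 31.9°: h = 0.8963, k = 1.116; principal scales a = 1.116, b = 0.8963.
sin(ω/2) = (a − b)/(a + b) = 0.2194/2.012 = 0.1091, so ω = 2 arcsin(0.1091) ≈ 12.5°.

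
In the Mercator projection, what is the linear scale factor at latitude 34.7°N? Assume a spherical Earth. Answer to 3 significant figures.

1.22

For Mercator, h = k = sec φ (a conformal cylindrical projection has a single point scale, 1/cos φ).
k = 1/cos 34.7° = 1/0.8221 = 1.216.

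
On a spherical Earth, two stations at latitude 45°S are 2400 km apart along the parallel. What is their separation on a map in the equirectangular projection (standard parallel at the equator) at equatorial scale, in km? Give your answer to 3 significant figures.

For the equirectangular projection with φ₀ = 0 (plate carrée), h = 1 along meridians and k = sec φ along parallels.
Along the parallel, k = sec 45° = 1/0.7071 = 1.414.
Map distance = 2400 × 1.414 ≈ 3390 km.

3390 km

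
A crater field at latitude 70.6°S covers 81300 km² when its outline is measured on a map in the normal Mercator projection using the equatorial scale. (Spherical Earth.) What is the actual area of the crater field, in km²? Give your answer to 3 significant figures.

Mercator is conformal, so the point scale is isotropic: h = k = sec φ = 1/cos φ.
Areal scale = k² = sec²φ = 1/cos²(70.6°) = 1/0.3322² = 9.064.
True area = apparent / (areal scale) = 81300 / 9.064 ≈ 8970 km².

8970 km²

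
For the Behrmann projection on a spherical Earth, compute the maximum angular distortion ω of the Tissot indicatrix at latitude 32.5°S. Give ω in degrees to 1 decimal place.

Behrmann is a cylindrical equal-area projection with standard parallels at ±30°. For cylindrical equal-area with standard parallel φ₀, h = cos φ / cos φ₀ and k = cos φ₀ / cos φ, so h·k = 1.
At 32.5°: h = 0.9739, k = 1.027; principal scales a = 1.027, b = 0.9739.
sin(ω/2) = (a − b)/(a + b) = 0.05297/2.001 = 0.02648, so ω = 2 arcsin(0.02648) ≈ 3.0°.

3.0°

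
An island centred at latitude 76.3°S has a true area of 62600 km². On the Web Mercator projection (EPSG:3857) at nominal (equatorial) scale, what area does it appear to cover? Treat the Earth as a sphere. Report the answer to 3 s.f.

Mercator is conformal, so the point scale is isotropic: h = k = sec φ = 1/cos φ.
Areal scale = k² = sec²φ = 1/cos²(76.3°) = 1/0.2368² = 17.83.
Apparent area = 62600 × 17.83 ≈ 1120000 km².

1120000 km²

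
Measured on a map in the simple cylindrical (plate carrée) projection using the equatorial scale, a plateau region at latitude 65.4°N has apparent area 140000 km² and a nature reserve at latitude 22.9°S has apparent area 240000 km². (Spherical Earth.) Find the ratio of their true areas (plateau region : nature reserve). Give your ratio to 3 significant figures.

On the plate carrée, areal scale = h·k = 1 × sec φ, so true area = apparent × cos φ.
True area of plateau region: 140000 × cos(65.4°) = 140000 × 0.4163 = 58280 km².
True area of nature reserve: 240000 × cos(22.9°) = 240000 × 0.9212 = 221100 km².
Ratio = 58280 / 221100 ≈ 0.264.

0.264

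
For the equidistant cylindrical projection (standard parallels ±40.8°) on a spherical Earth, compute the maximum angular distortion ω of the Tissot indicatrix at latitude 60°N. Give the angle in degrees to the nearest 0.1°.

In the equirectangular projection with standard parallel φ₀ = 40.8° (x = Rλ cos φ₀, y = Rφ), meridians are true-scale (h = 1) and the parallel scale is k = cos φ₀ / cos φ.
At 60°: h = 1.000, k = 1.514; principal scales a = 1.514, b = 1.000.
sin(ω/2) = (a − b)/(a + b) = 0.5140/2.514 = 0.2045, so ω = 2 arcsin(0.2045) ≈ 23.6°.

23.6°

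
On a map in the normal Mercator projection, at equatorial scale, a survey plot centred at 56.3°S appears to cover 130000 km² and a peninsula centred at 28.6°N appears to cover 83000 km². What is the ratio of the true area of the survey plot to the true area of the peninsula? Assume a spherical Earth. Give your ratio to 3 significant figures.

0.626

Mercator's areal exaggeration is sec²φ; hence true area = (apparent area) · cos²φ.
True area of survey plot: 130000 × cos²(56.3°) = 130000 × 0.3079 = 40020 km².
True area of peninsula: 83000 × cos²(28.6°) = 83000 × 0.7709 = 63980 km².
Ratio = 40020 / 63980 ≈ 0.626.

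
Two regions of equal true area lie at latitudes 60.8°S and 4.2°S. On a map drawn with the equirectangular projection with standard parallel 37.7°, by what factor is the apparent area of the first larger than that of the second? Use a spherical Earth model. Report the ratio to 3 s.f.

2.04

With standard parallel φ₀ = 37.7°, the equirectangular projection gives x = Rλ cos φ₀, y = Rφ, so h = 1 and k = cos 37.7° / cos φ.
Areal scale at 60.8°: h·k = 1.000 × 1.622 = 1.622.
Areal scale at 4.2°: h·k = 1.000 × 0.7934 = 0.7934.
Ratio = 1.622/0.7934 ≈ 2.04.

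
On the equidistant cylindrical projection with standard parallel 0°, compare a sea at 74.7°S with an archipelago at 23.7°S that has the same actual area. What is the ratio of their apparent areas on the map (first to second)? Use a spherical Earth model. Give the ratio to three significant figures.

3.47

Plate carrée maps x = Rλ, y = Rφ. The meridian scale is h = 1 and the parallel scale is k = 1/cos φ = sec φ.
Areal scale at 74.7°: h·k = 1.000 × 3.790 = 3.790.
Areal scale at 23.7°: h·k = 1.000 × 1.092 = 1.092.
Ratio = 3.790/1.092 ≈ 3.47.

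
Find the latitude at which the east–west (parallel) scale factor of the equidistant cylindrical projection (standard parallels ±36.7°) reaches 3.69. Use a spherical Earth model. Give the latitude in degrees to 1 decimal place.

With standard parallel φ₀ = 36.7°, the equirectangular projection gives x = Rλ cos φ₀, y = Rφ, so h = 1 and k = cos 36.7° / cos φ.
k = cos φ₀ / cos φ = 3.69  ⇒  cos φ = cos 36.7° / 3.69 = 0.2173.
φ = arccos(0.2173) ≈ 77.5°.

77.5°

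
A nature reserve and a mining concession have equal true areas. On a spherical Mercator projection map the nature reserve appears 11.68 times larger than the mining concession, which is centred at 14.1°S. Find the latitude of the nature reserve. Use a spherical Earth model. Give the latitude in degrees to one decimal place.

73.5°

Mercator areal scale is sec²φ, so apparent-area ratio = sec²φ₁ / sec²φ₂ = cos²φ₂ / cos²φ₁.
cos²φ₂ / cos²φ₁ = 11.68  ⇒  cos φ₁ = cos 14.1° / √11.68 = 0.9699/3.418 = 0.2838.
φ₁ = arccos(0.2838) ≈ 73.5°.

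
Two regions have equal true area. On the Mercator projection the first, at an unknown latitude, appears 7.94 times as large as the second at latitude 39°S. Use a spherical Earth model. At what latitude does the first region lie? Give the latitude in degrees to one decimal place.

74.0°

On Mercator, (apparent₁)/(apparent₂) = sec²φ₁ / sec²φ₂ when true areas are equal.
cos²φ₂ / cos²φ₁ = 7.94  ⇒  cos φ₁ = cos 39° / √7.94 = 0.7771/2.818 = 0.2758.
φ₁ = arccos(0.2758) ≈ 74.0°.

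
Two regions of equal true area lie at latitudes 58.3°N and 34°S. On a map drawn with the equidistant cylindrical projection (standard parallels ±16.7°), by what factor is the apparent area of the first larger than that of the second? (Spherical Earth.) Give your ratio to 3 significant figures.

In the equirectangular projection with standard parallel φ₀ = 16.7° (x = Rλ cos φ₀, y = Rφ), meridians are true-scale (h = 1) and the parallel scale is k = cos φ₀ / cos φ.
Areal scale at 58.3°: h·k = 1.000 × 1.823 = 1.823.
Areal scale at 34°: h·k = 1.000 × 1.155 = 1.155.
Ratio = 1.823/1.155 ≈ 1.58.

1.58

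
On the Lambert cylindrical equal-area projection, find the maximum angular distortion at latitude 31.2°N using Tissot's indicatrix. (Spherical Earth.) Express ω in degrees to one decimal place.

17.8°

The Lambert cylindrical equal-area projection is the cylindrical equal-area projection with its standard parallel at the equator (φ₀ = 0). A cylindrical equal-area projection with standard parallel φ₀ has meridian scale h = cos φ / cos φ₀ and parallel scale k = cos φ₀ / cos φ (so areas are preserved, h·k = 1).
At 31.2°: h = 0.8554, k = 1.169; principal scales a = 1.169, b = 0.8554.
sin(ω/2) = (a − b)/(a + b) = 0.3137/2.024 = 0.1550, so ω = 2 arcsin(0.1550) ≈ 17.8°.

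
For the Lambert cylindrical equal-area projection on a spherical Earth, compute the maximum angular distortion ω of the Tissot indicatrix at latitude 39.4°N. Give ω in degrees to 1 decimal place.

The Lambert cylindrical equal-area projection is the cylindrical equal-area projection with its standard parallel at the equator (φ₀ = 0). Cylindrical equal-area (φ₀ = 0°): h = cos φ / cos 0° along meridians, k = cos 0° / cos φ along parallels; h·k = 1.
At 39.4°: h = 0.7727, k = 1.294; principal scales a = 1.294, b = 0.7727.
sin(ω/2) = (a − b)/(a + b) = 0.5214/2.067 = 0.2523, so ω = 2 arcsin(0.2523) ≈ 29.2°.

29.2°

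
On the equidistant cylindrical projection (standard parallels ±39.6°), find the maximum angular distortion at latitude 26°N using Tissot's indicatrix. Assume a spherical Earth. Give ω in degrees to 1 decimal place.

With standard parallel φ₀ = 39.6°, the equirectangular projection gives x = Rλ cos φ₀, y = Rφ, so h = 1 and k = cos 39.6° / cos φ.
At 26°: h = 1.000, k = 0.8573; principal scales a = 1.000, b = 0.8573.
sin(ω/2) = (a − b)/(a + b) = 0.1427/1.857 = 0.07685, so ω = 2 arcsin(0.07685) ≈ 8.8°.

8.8°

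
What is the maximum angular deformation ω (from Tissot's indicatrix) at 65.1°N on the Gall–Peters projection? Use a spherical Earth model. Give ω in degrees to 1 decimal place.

The Gall–Peters projection is cylindrical equal-area with φ₀ = 45°. A cylindrical equal-area projection with standard parallel φ₀ has meridian scale h = cos φ / cos φ₀ and parallel scale k = cos φ₀ / cos φ (so areas are preserved, h·k = 1).
At 65.1°: h = 0.5954, k = 1.679; principal scales a = 1.679, b = 0.5954.
sin(ω/2) = (a − b)/(a + b) = 1.084/2.275 = 0.4765, so ω = 2 arcsin(0.4765) ≈ 56.9°.

56.9°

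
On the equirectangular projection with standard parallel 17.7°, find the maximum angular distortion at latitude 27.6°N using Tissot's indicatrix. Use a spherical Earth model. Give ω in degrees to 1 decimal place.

4.1°

The equidistant cylindrical projection with φ₀ = 17.7° has h = 1 (meridians true) and k = cos φ₀ / cos φ along parallels.
At 27.6°: h = 1.000, k = 1.075; principal scales a = 1.075, b = 1.000.
sin(ω/2) = (a − b)/(a + b) = 0.07499/2.075 = 0.03614, so ω = 2 arcsin(0.03614) ≈ 4.1°.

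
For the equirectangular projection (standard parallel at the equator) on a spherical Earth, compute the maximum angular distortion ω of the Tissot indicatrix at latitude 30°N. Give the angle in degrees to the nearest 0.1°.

8.2°

In the plate carrée (x = Rλ, y = Rφ), meridians are true-scale (h = 1) and parallels are stretched by k = sec φ.
At 30°: h = 1.000, k = 1.155; principal scales a = 1.155, b = 1.000.
sin(ω/2) = (a − b)/(a + b) = 0.1547/2.155 = 0.07180, so ω = 2 arcsin(0.07180) ≈ 8.2°.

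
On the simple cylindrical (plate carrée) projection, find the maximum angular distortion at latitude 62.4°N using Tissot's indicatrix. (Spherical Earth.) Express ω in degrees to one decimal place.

For the equirectangular projection with φ₀ = 0 (plate carrée), h = 1 along meridians and k = sec φ along parallels.
At 62.4°: h = 1.000, k = 2.158; principal scales a = 2.158, b = 1.000.
sin(ω/2) = (a − b)/(a + b) = 1.158/3.158 = 0.3668, so ω = 2 arcsin(0.3668) ≈ 43.0°.

43.0°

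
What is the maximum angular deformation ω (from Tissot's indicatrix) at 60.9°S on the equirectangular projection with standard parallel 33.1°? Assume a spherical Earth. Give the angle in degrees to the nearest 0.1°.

30.8°

With standard parallel φ₀ = 33.1°, the equirectangular projection gives x = Rλ cos φ₀, y = Rφ, so h = 1 and k = cos 33.1° / cos φ.
At 60.9°: h = 1.000, k = 1.723; principal scales a = 1.723, b = 1.000.
sin(ω/2) = (a − b)/(a + b) = 0.7225/2.723 = 0.2654, so ω = 2 arcsin(0.2654) ≈ 30.8°.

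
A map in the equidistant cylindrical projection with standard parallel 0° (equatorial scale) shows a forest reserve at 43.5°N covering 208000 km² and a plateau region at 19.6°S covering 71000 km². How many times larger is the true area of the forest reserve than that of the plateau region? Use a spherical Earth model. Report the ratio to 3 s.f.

Plate carrée has h = 1 and k = sec φ, giving areal scale sec φ; true area = (apparent area) · cos φ.
True area of forest reserve: 208000 × cos(43.5°) = 208000 × 0.7254 = 150900 km².
True area of plateau region: 71000 × cos(19.6°) = 71000 × 0.9421 = 66890 km².
Ratio = 150900 / 66890 ≈ 2.26.

2.26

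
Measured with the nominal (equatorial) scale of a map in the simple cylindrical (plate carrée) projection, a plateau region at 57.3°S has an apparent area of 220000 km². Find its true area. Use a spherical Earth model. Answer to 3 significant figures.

119000 km²

For the equirectangular projection with φ₀ = 0 (plate carrée), h = 1 along meridians and k = sec φ along parallels.
Areal scale = h·k = 1 × sec φ; at 57.3°, h = 1.000, k = 1.851, so h·k = 1.851.
True area = apparent / (areal scale) = 220000 / 1.851 ≈ 119000 km².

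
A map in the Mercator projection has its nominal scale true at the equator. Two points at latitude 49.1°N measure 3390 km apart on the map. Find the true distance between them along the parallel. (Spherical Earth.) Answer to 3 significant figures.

The Mercator projection is conformal; its linear scale factor is the same in every direction and equals sec φ = 1/cos φ.
Along the parallel at 49.1°, map distances are exaggerated by k = sec 49.1° = 1.527.
True distance = 3390 / 1.527 = 3390 × cos 49.1° ≈ 2220 km.

2220 km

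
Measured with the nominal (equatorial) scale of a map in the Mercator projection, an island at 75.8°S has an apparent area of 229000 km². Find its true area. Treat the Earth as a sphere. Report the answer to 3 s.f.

13800 km²

Mercator is conformal, so the point scale is isotropic: h = k = sec φ = 1/cos φ.
Areal scale = k² = sec²φ = 1/cos²(75.8°) = 1/0.2453² = 16.62.
True area = apparent / (areal scale) = 229000 / 16.62 ≈ 13800 km².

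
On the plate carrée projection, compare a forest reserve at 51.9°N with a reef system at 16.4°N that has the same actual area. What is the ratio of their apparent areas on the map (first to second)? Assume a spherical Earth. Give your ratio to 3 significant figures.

1.55

For the equirectangular projection with φ₀ = 0 (plate carrée), h = 1 along meridians and k = sec φ along parallels.
Areal scale at 51.9°: h·k = 1.000 × 1.621 = 1.621.
Areal scale at 16.4°: h·k = 1.000 × 1.042 = 1.042.
Ratio = 1.621/1.042 ≈ 1.55.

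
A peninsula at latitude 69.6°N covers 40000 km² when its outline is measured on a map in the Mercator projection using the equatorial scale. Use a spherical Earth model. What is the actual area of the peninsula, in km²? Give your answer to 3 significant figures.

Mercator is conformal, so the point scale is isotropic: h = k = sec φ = 1/cos φ.
Areal scale = k² = sec²φ = 1/cos²(69.6°) = 1/0.3486² = 8.230.
True area = apparent / (areal scale) = 40000 / 8.230 ≈ 4860 km².

4860 km²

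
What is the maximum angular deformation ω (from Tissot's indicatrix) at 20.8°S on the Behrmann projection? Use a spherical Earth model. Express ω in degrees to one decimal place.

Behrmann is a cylindrical equal-area projection with standard parallels at ±30°. Cylindrical equal-area (φ₀ = 30°): h = cos φ / cos 30° along meridians, k = cos 30° / cos φ along parallels; h·k = 1.
At 20.8°: h = 1.079, k = 0.9264; principal scales a = 1.079, b = 0.9264.
sin(ω/2) = (a − b)/(a + b) = 0.1530/2.006 = 0.07630, so ω = 2 arcsin(0.07630) ≈ 8.8°.

8.8°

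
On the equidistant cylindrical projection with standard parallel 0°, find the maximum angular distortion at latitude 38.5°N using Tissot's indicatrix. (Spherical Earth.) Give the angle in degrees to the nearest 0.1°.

14.0°

For the equirectangular projection with φ₀ = 0 (plate carrée), h = 1 along meridians and k = sec φ along parallels.
At 38.5°: h = 1.000, k = 1.278; principal scales a = 1.278, b = 1.000.
sin(ω/2) = (a − b)/(a + b) = 0.2778/2.278 = 0.1220, so ω = 2 arcsin(0.1220) ≈ 14.0°.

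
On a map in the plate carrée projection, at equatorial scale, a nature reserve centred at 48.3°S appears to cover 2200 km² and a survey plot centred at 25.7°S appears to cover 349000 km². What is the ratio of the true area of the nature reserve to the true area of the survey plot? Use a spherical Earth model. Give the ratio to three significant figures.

0.00465

Plate carrée has h = 1 and k = sec φ, giving areal scale sec φ; true area = (apparent area) · cos φ.
True area of nature reserve: 2200 × cos(48.3°) = 2200 × 0.6652 = 1464 km².
True area of survey plot: 349000 × cos(25.7°) = 349000 × 0.9011 = 314500 km².
Ratio = 1464 / 314500 ≈ 0.00465.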